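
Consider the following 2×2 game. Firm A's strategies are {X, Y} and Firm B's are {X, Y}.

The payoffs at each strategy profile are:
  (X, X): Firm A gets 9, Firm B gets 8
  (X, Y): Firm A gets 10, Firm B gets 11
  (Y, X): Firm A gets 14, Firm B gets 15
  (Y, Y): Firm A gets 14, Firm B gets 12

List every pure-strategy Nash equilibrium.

(X, X): Firm A prefers Y (14 > 9); Firm B prefers Y (11 > 8) — not an equilibrium.
(X, Y): Firm A prefers Y (14 > 10) — not an equilibrium.
(Y, X): Firm A gets 14 ≥ 9 from X, and Firm B gets 15 ≥ 12 from Y — Nash equilibrium.
(Y, Y): Firm B prefers X (15 > 12) — not an equilibrium.

(Y, X)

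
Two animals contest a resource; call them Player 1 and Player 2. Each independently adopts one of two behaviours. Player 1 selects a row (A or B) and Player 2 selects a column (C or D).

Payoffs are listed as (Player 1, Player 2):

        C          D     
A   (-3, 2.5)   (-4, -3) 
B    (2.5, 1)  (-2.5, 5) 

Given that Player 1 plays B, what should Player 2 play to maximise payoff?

Against B, Player 2 earns 1 from C and 5 from D.
So D is the best response.

D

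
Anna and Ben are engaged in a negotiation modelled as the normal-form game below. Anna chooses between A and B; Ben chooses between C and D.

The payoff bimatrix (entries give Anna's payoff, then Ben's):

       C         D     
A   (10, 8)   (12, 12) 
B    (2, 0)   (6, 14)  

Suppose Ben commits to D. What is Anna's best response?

Against D, Anna earns 12 from A and 6 from B.
So A is the best response.

A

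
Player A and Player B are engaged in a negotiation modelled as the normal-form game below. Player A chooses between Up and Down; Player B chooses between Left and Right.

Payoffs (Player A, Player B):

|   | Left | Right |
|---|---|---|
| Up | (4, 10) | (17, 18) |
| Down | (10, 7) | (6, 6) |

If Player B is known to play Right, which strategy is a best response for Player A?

Against Right, Player A earns 17 from Up and 6 from Down.
So Up is the best response.

Up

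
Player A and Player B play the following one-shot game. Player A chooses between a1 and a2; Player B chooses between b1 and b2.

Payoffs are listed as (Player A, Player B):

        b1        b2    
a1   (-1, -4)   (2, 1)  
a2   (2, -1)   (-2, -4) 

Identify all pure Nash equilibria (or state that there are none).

(a1, b2) and (a2, b1)

(a1, b1): Player A prefers a2 (2 > -1); Player B prefers b2 (1 > -4) — not an equilibrium.
(a1, b2): Player A gets 2 ≥ -2 from a2, and Player B gets 1 ≥ -4 from b1 — Nash equilibrium.
(a2, b1): Player A gets 2 ≥ -1 from a1, and Player B gets -1 ≥ -4 from b2 — Nash equilibrium.
(a2, b2): Player A prefers a1 (2 > -2); Player B prefers b1 (-1 > -4) — not an equilibrium.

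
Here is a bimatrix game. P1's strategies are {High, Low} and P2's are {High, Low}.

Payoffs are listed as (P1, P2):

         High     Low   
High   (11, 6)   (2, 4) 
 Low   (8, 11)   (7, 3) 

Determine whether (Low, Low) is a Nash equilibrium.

At (Low, Low), P1 earns 7; switching to High would give 2, so P1 has no profitable deviation.
P2 earns 3; switching to High would give 11, so P2 would deviate.
Since at least one player can profitably deviate, this is not a Nash equilibrium.

No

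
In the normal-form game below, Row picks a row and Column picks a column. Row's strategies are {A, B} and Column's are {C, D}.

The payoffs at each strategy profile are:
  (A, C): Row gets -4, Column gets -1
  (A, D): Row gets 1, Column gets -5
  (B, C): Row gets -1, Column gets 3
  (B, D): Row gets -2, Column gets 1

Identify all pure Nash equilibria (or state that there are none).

(B, C)

(A, C): Row prefers B (-1 > -4) — not an equilibrium.
(A, D): Column prefers C (-1 > -5) — not an equilibrium.
(B, C): Row gets -1 ≥ -4 from A, and Column gets 3 ≥ 1 from D — Nash equilibrium.
(B, D): Row prefers A (1 > -2); Column prefers C (3 > 1) — not an equilibrium.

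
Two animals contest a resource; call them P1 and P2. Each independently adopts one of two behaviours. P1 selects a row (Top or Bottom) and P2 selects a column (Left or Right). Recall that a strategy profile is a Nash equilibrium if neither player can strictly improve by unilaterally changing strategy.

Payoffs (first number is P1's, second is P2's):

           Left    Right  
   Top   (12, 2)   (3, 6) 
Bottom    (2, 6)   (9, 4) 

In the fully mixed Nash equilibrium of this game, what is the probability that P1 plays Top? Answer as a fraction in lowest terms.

1/3

Let x be the probability that P1 plays Top. In a completely mixed equilibrium, P2 must be indifferent between Left and Right.
P2's expected payoff from Left is 2x + 6(1−x); from Right it is 6x + 4(1−x).
Setting these equal: −4x + 6 = 2x + 4, so x = 1/3.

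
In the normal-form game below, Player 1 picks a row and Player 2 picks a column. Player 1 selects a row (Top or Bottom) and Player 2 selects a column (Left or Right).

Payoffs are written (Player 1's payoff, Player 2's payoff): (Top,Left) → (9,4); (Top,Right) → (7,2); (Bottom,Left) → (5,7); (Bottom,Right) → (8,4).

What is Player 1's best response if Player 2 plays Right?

Against Right, Player 1 earns 7 from Top and 8 from Bottom.
So Bottom is the best response.

Bottom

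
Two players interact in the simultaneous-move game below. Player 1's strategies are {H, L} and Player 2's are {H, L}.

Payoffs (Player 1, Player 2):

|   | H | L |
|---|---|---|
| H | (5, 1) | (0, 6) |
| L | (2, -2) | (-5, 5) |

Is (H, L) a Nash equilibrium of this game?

At (H, L), Player 1 earns 0; switching to L would give -5, so Player 1 has no profitable deviation.
Player 2 earns 6; switching to H would give 1, so Player 2 has no profitable deviation.
Neither player can gain by a unilateral deviation, so this profile is a Nash equilibrium.

Yes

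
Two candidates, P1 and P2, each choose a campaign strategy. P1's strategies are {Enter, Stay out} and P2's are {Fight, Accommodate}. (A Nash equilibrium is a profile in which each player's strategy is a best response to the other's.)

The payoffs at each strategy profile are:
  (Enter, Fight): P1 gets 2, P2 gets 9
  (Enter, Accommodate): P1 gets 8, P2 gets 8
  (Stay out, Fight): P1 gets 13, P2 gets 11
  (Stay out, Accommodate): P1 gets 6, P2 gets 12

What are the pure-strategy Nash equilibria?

none

(Enter, Fight): P1 prefers Stay out (13 > 2) — not an equilibrium.
(Enter, Accommodate): P2 prefers Fight (9 > 8) — not an equilibrium.
(Stay out, Fight): P2 prefers Accommodate (12 > 11) — not an equilibrium.
(Stay out, Accommodate): P1 prefers Enter (8 > 6) — not an equilibrium.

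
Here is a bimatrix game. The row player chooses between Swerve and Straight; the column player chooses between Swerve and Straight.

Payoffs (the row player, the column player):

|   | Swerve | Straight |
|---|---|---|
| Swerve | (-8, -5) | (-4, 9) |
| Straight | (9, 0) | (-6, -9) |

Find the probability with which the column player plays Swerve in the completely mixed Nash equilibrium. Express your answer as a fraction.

2/19

Let y be the probability that the column player plays Swerve. In a completely mixed equilibrium, the row player must be indifferent between Swerve and Straight.
The row player's expected payoff from Swerve is −8y − 4(1−y); from Straight it is 9y − 6(1−y).
Setting these equal: −4y − 4 = 15y − 6, so y = 2/19.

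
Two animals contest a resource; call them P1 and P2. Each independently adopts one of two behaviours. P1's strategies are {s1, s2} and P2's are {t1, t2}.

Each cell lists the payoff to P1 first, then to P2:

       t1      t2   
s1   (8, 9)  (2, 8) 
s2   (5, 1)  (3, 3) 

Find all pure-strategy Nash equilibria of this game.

(s1, t1): P1 gets 8 ≥ 5 from s2, and P2 gets 9 ≥ 8 from t2 — Nash equilibrium.
(s1, t2): P1 prefers s2 (3 > 2); P2 prefers t1 (9 > 8) — not an equilibrium.
(s2, t1): P1 prefers s1 (8 > 5); P2 prefers t2 (3 > 1) — not an equilibrium.
(s2, t2): P1 gets 3 ≥ 2 from s1, and P2 gets 3 ≥ 1 from t1 — Nash equilibrium.

(s1, t1) and (s2, t2)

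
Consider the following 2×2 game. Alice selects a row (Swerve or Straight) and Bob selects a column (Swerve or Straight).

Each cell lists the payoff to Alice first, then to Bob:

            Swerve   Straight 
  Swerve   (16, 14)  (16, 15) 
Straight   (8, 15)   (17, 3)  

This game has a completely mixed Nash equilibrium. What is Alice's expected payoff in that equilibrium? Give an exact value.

16

First find y, the probability Bob plays Swerve, from Alice's indifference between Swerve and Straight: 16y + 16(1−y) = 8y + 17(1−y), giving y = 1/9.
Since Alice is indifferent in equilibrium, Alice's expected payoff equals the payoff from either row against (1/9, 8/9). Using Swerve: 16(1/9) + 16(8/9) = 16.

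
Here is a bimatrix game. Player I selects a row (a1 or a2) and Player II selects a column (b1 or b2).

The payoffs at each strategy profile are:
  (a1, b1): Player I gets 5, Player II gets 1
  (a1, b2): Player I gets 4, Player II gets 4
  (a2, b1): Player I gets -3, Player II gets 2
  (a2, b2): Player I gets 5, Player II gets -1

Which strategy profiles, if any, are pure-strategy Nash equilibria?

none

(a1, b1): Player II prefers b2 (4 > 1) — not an equilibrium.
(a1, b2): Player I prefers a2 (5 > 4) — not an equilibrium.
(a2, b1): Player I prefers a1 (5 > -3) — not an equilibrium.
(a2, b2): Player II prefers b1 (2 > -1) — not an equilibrium.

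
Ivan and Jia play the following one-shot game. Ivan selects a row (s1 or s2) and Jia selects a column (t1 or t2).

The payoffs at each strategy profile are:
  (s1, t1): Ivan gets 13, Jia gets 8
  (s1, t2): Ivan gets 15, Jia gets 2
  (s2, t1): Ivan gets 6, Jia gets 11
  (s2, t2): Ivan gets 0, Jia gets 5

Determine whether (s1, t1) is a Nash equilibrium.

Yes

At (s1, t1), Ivan earns 13; switching to s2 would give 6, so Ivan has no profitable deviation.
Jia earns 8; switching to t2 would give 2, so Jia has no profitable deviation.
Neither player can gain by a unilateral deviation, so this profile is a Nash equilibrium.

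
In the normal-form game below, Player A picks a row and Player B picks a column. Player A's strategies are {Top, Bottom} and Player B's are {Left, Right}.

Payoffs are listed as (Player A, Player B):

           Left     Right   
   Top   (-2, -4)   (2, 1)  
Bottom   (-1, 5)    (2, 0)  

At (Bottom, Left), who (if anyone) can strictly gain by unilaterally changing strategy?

Player A at (Bottom, Left) earns -1; deviating to Top yields -2 — not better.
Player B earns 5; deviating to Right yields 0 — not better.
Neither player can strictly improve; the profile is a Nash equilibrium.

Neither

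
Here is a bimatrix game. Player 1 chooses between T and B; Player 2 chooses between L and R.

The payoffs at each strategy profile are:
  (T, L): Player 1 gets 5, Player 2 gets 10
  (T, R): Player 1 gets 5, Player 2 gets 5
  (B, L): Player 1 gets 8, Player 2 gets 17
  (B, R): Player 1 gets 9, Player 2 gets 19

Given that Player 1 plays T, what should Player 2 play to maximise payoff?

Against T, Player 2 earns 10 from L and 5 from R.
So L is the best response.

L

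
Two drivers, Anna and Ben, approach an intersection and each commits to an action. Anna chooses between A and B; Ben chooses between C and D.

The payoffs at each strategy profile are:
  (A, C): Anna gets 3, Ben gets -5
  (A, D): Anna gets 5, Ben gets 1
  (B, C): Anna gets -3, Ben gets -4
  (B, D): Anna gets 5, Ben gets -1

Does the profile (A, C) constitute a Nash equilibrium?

At (A, C), Anna earns 3; switching to B would give -3, so Anna has no profitable deviation.
Ben earns -5; switching to D would give 1, so Ben would deviate.
Since at least one player can profitably deviate, this is not a Nash equilibrium.

No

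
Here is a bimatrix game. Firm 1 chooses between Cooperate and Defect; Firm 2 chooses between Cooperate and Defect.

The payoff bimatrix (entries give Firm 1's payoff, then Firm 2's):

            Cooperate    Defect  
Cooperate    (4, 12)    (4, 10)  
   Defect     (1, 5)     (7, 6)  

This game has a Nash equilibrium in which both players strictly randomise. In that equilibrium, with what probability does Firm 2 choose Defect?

1/2

Let c be the probability that Firm 2 plays Cooperate. In a completely mixed equilibrium, Firm 1 must be indifferent between Cooperate and Defect.
Firm 1's expected payoff from Cooperate is 4c + 4(1−c); from Defect it is c + 7(1−c).
Setting these equal: 4 = −6c + 7, so c = 1/2.
Therefore Firm 2 plays Defect with probability 1 − 1/2 = 1/2.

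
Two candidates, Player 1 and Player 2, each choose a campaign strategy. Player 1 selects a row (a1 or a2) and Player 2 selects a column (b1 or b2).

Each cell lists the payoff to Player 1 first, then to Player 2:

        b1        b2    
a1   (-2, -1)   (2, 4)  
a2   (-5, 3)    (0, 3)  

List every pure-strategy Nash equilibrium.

(a1, b2)

(a1, b1): Player 2 prefers b2 (4 > -1) — not an equilibrium.
(a1, b2): Player 1 gets 2 ≥ 0 from a2, and Player 2 gets 4 ≥ -1 from b1 — Nash equilibrium.
(a2, b1): Player 1 prefers a1 (-2 > -5) — not an equilibrium.
(a2, b2): Player 1 prefers a1 (2 > 0) — not an equilibrium.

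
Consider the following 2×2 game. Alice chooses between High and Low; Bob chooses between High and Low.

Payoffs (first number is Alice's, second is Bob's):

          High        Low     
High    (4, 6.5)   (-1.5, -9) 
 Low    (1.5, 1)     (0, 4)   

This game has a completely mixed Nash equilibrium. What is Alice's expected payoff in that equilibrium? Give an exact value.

9/16

First find q, the probability Bob plays High, from Alice's indifference between High and Low: 4q − 1.5(1−q) = 1.5q, giving q = 3/8.
Since Alice is indifferent in equilibrium, Alice's expected payoff equals the payoff from either row against (3/8, 5/8). Using High: 4(3/8) − 1.5(5/8) = 9/16.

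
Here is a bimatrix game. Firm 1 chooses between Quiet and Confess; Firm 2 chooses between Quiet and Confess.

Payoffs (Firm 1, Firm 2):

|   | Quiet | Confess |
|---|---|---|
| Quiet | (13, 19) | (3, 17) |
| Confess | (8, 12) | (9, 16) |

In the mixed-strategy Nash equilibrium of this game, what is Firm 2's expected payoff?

First find x, the probability Firm 1 plays Quiet, from Firm 2's indifference between Quiet and Confess: 19x + 12(1−x) = 17x + 16(1−x), giving x = 2/3.
Since Firm 2 is indifferent in equilibrium, Firm 2's expected payoff equals the payoff from either column against (2/3, 1/3). Using Quiet: 19(2/3) + 12(1/3) = 50/3.

50/3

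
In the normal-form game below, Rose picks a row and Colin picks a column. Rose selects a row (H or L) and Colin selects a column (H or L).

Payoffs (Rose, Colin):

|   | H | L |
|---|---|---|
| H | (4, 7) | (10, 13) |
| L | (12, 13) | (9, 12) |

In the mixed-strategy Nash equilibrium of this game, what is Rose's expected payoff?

28/3

First find q, the probability Colin plays H, from Rose's indifference between H and L: 4q + 10(1−q) = 12q + 9(1−q), giving q = 1/9.
Since Rose is indifferent in equilibrium, Rose's expected payoff equals the payoff from either row against (1/9, 8/9). Using H: 4(1/9) + 10(8/9) = 28/3.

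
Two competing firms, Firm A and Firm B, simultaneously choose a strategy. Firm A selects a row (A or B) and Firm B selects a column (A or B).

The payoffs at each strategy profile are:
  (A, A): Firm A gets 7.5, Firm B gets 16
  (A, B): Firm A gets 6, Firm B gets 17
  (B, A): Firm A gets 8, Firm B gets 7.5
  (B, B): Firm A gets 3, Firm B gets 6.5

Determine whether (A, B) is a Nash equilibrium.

Yes

At (A, B), Firm A earns 6; switching to B would give 3, so Firm A has no profitable deviation.
Firm B earns 17; switching to A would give 16, so Firm B has no profitable deviation.
Neither player can gain by a unilateral deviation, so this profile is a Nash equilibrium.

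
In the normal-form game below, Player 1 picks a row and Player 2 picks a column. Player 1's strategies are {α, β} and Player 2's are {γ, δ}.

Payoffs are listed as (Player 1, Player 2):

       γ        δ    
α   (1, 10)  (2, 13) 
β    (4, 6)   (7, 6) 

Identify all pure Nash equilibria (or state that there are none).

(β, γ) and (β, δ)

(α, γ): Player 1 prefers β (4 > 1); Player 2 prefers δ (13 > 10) — not an equilibrium.
(α, δ): Player 1 prefers β (7 > 2) — not an equilibrium.
(β, γ): Player 1 gets 4 ≥ 1 from α, and Player 2 gets 6 ≥ 6 from δ — Nash equilibrium.
(β, δ): Player 1 gets 7 ≥ 2 from α, and Player 2 gets 6 ≥ 6 from γ — Nash equilibrium.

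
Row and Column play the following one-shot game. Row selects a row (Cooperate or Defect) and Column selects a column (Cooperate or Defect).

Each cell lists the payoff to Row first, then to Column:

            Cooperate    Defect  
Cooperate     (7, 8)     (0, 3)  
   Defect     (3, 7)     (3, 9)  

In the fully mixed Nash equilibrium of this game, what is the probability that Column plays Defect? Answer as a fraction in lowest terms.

4/7

Let y be the probability that Column plays Cooperate. In a completely mixed equilibrium, Row must be indifferent between Cooperate and Defect.
Row's expected payoff from Cooperate is 7y; from Defect it is 3y + 3(1−y).
Setting these equal: 7y = 3, so y = 3/7.
Therefore Column plays Defect with probability 1 − 3/7 = 4/7.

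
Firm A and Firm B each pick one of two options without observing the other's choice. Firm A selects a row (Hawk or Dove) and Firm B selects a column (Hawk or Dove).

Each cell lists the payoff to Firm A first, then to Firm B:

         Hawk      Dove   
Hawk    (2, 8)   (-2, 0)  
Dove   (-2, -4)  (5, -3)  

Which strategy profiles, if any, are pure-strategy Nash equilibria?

(Hawk, Hawk) and (Dove, Dove)

(Hawk, Hawk): Firm A gets 2 ≥ -2 from Dove, and Firm B gets 8 ≥ 0 from Dove — Nash equilibrium.
(Hawk, Dove): Firm A prefers Dove (5 > -2); Firm B prefers Hawk (8 > 0) — not an equilibrium.
(Dove, Hawk): Firm A prefers Hawk (2 > -2); Firm B prefers Dove (-3 > -4) — not an equilibrium.
(Dove, Dove): Firm A gets 5 ≥ -2 from Hawk, and Firm B gets -3 ≥ -4 from Hawk — Nash equilibrium.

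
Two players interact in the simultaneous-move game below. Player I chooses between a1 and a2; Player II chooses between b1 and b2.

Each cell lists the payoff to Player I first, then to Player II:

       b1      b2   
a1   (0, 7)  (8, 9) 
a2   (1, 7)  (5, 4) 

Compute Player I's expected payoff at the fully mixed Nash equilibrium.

2

First find y, the probability Player II plays b1, from Player I's indifference between a1 and a2: 8(1−y) = y + 5(1−y), giving y = 3/4.
Since Player I is indifferent in equilibrium, Player I's expected payoff equals the payoff from either row against (3/4, 1/4). Using a1: 8(1/4) = 2.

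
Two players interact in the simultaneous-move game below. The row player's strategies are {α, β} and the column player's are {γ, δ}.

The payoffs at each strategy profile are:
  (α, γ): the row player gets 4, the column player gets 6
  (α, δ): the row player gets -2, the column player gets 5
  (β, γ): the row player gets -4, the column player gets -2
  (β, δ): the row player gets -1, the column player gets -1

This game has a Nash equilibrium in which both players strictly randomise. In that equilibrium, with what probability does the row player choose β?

Let r be the probability that the row player plays α. In a completely mixed equilibrium, the column player must be indifferent between γ and δ.
The column player's expected payoff from γ is 6r − 2(1−r); from δ it is 5r − (1−r).
Setting these equal: 8r − 2 = 6r − 1, so r = 1/2.
Therefore the row player plays β with probability 1 − 1/2 = 1/2.

1/2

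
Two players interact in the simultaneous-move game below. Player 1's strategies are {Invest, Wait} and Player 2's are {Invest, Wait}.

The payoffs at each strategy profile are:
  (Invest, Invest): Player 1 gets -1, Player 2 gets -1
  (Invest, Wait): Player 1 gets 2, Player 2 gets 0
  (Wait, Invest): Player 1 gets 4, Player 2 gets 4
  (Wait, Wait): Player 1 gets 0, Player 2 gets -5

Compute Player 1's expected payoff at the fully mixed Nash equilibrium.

First find y, the probability Player 2 plays Invest, from Player 1's indifference between Invest and Wait: −y + 2(1−y) = 4y, giving y = 2/7.
Since Player 1 is indifferent in equilibrium, Player 1's expected payoff equals the payoff from either row against (2/7, 5/7). Using Invest: −(2/7) + 2(5/7) = 8/7.

8/7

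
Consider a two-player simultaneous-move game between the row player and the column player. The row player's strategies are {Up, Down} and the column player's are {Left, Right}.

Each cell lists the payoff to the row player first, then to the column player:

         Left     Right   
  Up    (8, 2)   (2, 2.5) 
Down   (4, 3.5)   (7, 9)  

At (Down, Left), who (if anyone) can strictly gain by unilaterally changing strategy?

The row player at (Down, Left) earns 4; deviating to Up yields 8 — a strict improvement.
The column player earns 3.5; deviating to Right yields 9 — a strict improvement.
Both the row player and the column player have strictly profitable deviations.

Both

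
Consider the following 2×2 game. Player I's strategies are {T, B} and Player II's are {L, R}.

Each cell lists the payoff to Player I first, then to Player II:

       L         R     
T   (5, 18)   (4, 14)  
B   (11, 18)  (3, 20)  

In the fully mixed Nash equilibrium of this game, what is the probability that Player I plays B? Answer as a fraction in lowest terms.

Let p be the probability that Player I plays T. In a completely mixed equilibrium, Player II must be indifferent between L and R.
Player II's expected payoff from L is 18p + 18(1−p); from R it is 14p + 20(1−p).
Setting these equal: 18 = −6p + 20, so p = 1/3.
Therefore Player I plays B with probability 1 − 1/3 = 2/3.

2/3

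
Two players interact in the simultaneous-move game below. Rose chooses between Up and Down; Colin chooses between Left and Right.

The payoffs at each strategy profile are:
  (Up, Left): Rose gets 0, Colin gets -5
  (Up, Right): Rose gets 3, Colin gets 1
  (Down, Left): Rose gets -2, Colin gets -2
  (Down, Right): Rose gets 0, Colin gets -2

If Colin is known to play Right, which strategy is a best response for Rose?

Up

Against Right, Rose earns 3 from Up and 0 from Down.
So Up is the best response.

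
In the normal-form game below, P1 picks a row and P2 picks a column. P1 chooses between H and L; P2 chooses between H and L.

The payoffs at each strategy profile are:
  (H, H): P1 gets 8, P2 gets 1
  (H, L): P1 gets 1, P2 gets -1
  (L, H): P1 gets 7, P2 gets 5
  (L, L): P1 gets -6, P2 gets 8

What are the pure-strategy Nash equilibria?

(H, H)

(H, H): P1 gets 8 ≥ 7 from L, and P2 gets 1 ≥ -1 from L — Nash equilibrium.
(H, L): P2 prefers H (1 > -1) — not an equilibrium.
(L, H): P1 prefers H (8 > 7); P2 prefers L (8 > 5) — not an equilibrium.
(L, L): P1 prefers H (1 > -6) — not an equilibrium.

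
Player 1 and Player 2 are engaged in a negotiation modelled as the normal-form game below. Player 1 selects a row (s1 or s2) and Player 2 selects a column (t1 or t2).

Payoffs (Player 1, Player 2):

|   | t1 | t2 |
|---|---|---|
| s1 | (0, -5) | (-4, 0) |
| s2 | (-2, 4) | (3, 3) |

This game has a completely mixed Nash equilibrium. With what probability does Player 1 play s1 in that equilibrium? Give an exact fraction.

Let r be the probability that Player 1 plays s1. In a completely mixed equilibrium, Player 2 must be indifferent between t1 and t2.
Player 2's expected payoff from t1 is −5r + 4(1−r); from t2 it is 3(1−r).
Setting these equal: −9r + 4 = −3r + 3, so r = 1/6.

1/6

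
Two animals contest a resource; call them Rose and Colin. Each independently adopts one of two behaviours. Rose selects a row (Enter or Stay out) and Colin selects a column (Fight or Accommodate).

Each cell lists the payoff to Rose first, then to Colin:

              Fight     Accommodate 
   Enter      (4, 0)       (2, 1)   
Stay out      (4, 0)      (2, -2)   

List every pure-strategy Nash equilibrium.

(Enter, Accommodate) and (Stay out, Fight)

(Enter, Fight): Colin prefers Accommodate (1 > 0) — not an equilibrium.
(Enter, Accommodate): Rose gets 2 ≥ 2 from Stay out, and Colin gets 1 ≥ 0 from Fight — Nash equilibrium.
(Stay out, Fight): Rose gets 4 ≥ 4 from Enter, and Colin gets 0 ≥ -2 from Accommodate — Nash equilibrium.
(Stay out, Accommodate): Colin prefers Fight (0 > -2) — not an equilibrium.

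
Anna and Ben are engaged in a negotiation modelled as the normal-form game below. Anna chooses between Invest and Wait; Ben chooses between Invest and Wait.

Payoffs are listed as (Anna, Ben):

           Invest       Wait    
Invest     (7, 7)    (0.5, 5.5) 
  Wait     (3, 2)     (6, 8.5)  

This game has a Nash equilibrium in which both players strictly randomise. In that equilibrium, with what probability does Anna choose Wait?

3/16

Let r be the probability that Anna plays Invest. In a completely mixed equilibrium, Ben must be indifferent between Invest and Wait.
Ben's expected payoff from Invest is 7r + 2(1−r); from Wait it is 5.5r + 8.5(1−r).
Setting these equal: 5r + 2 = −3r + 8.5, so r = 13/16.
Therefore Anna plays Wait with probability 1 − 13/16 = 3/16.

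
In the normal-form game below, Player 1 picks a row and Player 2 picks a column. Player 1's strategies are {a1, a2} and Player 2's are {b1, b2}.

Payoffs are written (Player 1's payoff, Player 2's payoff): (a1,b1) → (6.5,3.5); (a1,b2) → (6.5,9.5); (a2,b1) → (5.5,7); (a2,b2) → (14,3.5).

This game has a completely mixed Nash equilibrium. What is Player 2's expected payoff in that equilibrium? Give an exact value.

217/38

First find x, the probability Player 1 plays a1, from Player 2's indifference between b1 and b2: 3.5x + 7(1−x) = 9.5x + 3.5(1−x), giving x = 7/19.
Since Player 2 is indifferent in equilibrium, Player 2's expected payoff equals the payoff from either column against (7/19, 12/19). Using b1: 3.5(7/19) + 7(12/19) = 217/38.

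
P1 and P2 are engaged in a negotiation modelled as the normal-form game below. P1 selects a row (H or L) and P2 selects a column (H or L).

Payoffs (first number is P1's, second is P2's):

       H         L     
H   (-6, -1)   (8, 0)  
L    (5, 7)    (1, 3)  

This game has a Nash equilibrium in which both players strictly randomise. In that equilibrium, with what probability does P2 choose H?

Let c be the probability that P2 plays H. In a completely mixed equilibrium, P1 must be indifferent between H and L.
P1's expected payoff from H is −6c + 8(1−c); from L it is 5c + (1−c).
Setting these equal: −14c + 8 = 4c + 1, so c = 7/18.

7/18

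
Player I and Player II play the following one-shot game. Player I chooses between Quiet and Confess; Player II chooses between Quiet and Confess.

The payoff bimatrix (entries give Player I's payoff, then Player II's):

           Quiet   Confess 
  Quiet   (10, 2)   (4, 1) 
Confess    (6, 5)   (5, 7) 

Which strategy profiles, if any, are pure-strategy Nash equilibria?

(Quiet, Quiet) and (Confess, Confess)

(Quiet, Quiet): Player I gets 10 ≥ 6 from Confess, and Player II gets 2 ≥ 1 from Confess — Nash equilibrium.
(Quiet, Confess): Player I prefers Confess (5 > 4); Player II prefers Quiet (2 > 1) — not an equilibrium.
(Confess, Quiet): Player I prefers Quiet (10 > 6); Player II prefers Confess (7 > 5) — not an equilibrium.
(Confess, Confess): Player I gets 5 ≥ 4 from Quiet, and Player II gets 7 ≥ 5 from Quiet — Nash equilibrium.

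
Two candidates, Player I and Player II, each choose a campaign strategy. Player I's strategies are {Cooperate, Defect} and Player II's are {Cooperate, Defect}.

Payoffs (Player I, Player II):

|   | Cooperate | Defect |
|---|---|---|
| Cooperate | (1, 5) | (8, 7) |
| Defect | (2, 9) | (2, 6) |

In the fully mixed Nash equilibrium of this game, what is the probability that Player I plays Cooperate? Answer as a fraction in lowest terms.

Let r be the probability that Player I plays Cooperate. In a completely mixed equilibrium, Player II must be indifferent between Cooperate and Defect.
Player II's expected payoff from Cooperate is 5r + 9(1−r); from Defect it is 7r + 6(1−r).
Setting these equal: −4r + 9 = r + 6, so r = 3/5.

3/5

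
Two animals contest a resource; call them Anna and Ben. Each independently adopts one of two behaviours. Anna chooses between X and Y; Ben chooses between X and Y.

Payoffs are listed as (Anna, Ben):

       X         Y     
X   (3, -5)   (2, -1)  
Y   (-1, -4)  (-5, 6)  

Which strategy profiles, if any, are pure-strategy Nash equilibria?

(X, Y)

(X, X): Ben prefers Y (-1 > -5) — not an equilibrium.
(X, Y): Anna gets 2 ≥ -5 from Y, and Ben gets -1 ≥ -5 from X — Nash equilibrium.
(Y, X): Anna prefers X (3 > -1); Ben prefers Y (6 > -4) — not an equilibrium.
(Y, Y): Anna prefers X (2 > -5) — not an equilibrium.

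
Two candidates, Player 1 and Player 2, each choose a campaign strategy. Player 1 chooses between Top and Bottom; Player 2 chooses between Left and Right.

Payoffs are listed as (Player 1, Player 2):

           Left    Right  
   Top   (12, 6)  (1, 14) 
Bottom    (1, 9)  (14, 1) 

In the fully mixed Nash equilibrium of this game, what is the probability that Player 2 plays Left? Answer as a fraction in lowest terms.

13/24

Let q be the probability that Player 2 plays Left. In a completely mixed equilibrium, Player 1 must be indifferent between Top and Bottom.
Player 1's expected payoff from Top is 12q + (1−q); from Bottom it is q + 14(1−q).
Setting these equal: 11q + 1 = −13q + 14, so q = 13/24.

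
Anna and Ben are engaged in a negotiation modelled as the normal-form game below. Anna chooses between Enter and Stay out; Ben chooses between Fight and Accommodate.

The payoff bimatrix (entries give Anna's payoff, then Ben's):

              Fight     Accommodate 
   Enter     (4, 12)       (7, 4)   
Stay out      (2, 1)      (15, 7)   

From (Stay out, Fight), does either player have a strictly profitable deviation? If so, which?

Anna at (Stay out, Fight) earns 2; deviating to Enter yields 4 — a strict improvement.
Ben earns 1; deviating to Accommodate yields 7 — a strict improvement.
Both Anna and Ben have strictly profitable deviations.

Both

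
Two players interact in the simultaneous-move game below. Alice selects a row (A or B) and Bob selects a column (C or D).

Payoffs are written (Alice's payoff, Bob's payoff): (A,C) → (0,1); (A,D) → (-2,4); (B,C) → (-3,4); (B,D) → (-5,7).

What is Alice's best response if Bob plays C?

Against C, Alice earns 0 from A and -3 from B.
So A is the best response.

A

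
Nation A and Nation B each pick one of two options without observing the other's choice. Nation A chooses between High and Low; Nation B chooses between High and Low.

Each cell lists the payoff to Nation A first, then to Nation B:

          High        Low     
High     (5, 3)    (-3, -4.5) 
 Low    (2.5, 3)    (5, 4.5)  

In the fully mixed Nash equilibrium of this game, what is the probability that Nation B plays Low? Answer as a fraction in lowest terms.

5/21

Let y be the probability that Nation B plays High. In a completely mixed equilibrium, Nation A must be indifferent between High and Low.
Nation A's expected payoff from High is 5y − 3(1−y); from Low it is 2.5y + 5(1−y).
Setting these equal: 8y − 3 = −2.5y + 5, so y = 16/21.
Therefore Nation B plays Low with probability 1 − 16/21 = 5/21.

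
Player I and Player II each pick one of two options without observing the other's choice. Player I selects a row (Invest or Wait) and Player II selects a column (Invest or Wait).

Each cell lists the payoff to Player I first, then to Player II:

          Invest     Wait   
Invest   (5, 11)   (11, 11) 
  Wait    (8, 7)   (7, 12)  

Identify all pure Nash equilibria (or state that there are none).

(Invest, Invest): Player I prefers Wait (8 > 5) — not an equilibrium.
(Invest, Wait): Player I gets 11 ≥ 7 from Wait, and Player II gets 11 ≥ 11 from Invest — Nash equilibrium.
(Wait, Invest): Player II prefers Wait (12 > 7) — not an equilibrium.
(Wait, Wait): Player I prefers Invest (11 > 7) — not an equilibrium.

(Invest, Wait)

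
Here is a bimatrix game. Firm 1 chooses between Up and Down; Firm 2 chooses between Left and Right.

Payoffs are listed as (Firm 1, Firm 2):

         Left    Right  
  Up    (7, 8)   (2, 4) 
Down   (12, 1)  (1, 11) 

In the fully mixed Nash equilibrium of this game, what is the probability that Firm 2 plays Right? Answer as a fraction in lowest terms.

Let y be the probability that Firm 2 plays Left. In a completely mixed equilibrium, Firm 1 must be indifferent between Up and Down.
Firm 1's expected payoff from Up is 7y + 2(1−y); from Down it is 12y + (1−y).
Setting these equal: 5y + 2 = 11y + 1, so y = 1/6.
Therefore Firm 2 plays Right with probability 1 − 1/6 = 5/6.

5/6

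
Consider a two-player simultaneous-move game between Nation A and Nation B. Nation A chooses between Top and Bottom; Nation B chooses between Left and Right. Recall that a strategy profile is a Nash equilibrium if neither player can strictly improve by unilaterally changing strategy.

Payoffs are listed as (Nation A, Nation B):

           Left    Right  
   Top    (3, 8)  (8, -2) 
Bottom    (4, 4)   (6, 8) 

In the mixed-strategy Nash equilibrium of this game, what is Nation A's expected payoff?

14/3

First find y, the probability Nation B plays Left, from Nation A's indifference between Top and Bottom: 3y + 8(1−y) = 4y + 6(1−y), giving y = 2/3.
Since Nation A is indifferent in equilibrium, Nation A's expected payoff equals the payoff from either row against (2/3, 1/3). Using Top: 3(2/3) + 8(1/3) = 14/3.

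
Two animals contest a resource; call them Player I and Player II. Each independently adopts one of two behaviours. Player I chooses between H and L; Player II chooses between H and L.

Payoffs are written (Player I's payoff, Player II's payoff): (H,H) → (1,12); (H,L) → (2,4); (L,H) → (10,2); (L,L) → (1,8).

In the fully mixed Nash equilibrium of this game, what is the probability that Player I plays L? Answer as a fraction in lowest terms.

4/7

Let p be the probability that Player I plays H. In a completely mixed equilibrium, Player II must be indifferent between H and L.
Player II's expected payoff from H is 12p + 2(1−p); from L it is 4p + 8(1−p).
Setting these equal: 10p + 2 = −4p + 8, so p = 3/7.
Therefore Player I plays L with probability 1 − 3/7 = 4/7.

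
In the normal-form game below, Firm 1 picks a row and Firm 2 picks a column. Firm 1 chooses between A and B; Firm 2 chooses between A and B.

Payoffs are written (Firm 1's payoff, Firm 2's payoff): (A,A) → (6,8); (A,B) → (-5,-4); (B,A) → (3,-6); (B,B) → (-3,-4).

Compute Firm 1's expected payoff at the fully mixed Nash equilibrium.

First find y, the probability Firm 2 plays A, from Firm 1's indifference between A and B: 6y − 5(1−y) = 3y − 3(1−y), giving y = 2/5.
Since Firm 1 is indifferent in equilibrium, Firm 1's expected payoff equals the payoff from either row against (2/5, 3/5). Using A: 6(2/5) − 5(3/5) = -3/5.

-3/5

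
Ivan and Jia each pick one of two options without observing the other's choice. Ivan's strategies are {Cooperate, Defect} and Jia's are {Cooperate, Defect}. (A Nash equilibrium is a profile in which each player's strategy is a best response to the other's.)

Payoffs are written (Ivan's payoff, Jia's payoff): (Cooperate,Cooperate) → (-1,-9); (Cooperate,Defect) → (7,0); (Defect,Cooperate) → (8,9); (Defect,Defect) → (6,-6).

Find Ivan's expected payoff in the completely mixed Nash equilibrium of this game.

First find q, the probability Jia plays Cooperate, from Ivan's indifference between Cooperate and Defect: −q + 7(1−q) = 8q + 6(1−q), giving q = 1/10.
Since Ivan is indifferent in equilibrium, Ivan's expected payoff equals the payoff from either row against (1/10, 9/10). Using Cooperate: −(1/10) + 7(9/10) = 31/5.

31/5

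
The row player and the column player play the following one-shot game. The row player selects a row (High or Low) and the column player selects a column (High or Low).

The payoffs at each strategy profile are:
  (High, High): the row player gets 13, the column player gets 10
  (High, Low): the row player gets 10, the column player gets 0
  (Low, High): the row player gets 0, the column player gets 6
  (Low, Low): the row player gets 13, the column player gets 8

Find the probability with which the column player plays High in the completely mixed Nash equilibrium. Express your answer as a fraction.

Let c be the probability that the column player plays High. In a completely mixed equilibrium, the row player must be indifferent between High and Low.
The row player's expected payoff from High is 13c + 10(1−c); from Low it is 13(1−c).
Setting these equal: 3c + 10 = −13c + 13, so c = 3/16.

3/16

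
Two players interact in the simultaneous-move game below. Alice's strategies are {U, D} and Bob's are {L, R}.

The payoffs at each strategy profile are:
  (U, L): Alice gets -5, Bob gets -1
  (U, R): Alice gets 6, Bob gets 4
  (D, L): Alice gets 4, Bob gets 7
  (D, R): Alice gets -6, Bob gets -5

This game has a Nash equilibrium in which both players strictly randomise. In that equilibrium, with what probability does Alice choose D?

5/17

Let x be the probability that Alice plays U. In a completely mixed equilibrium, Bob must be indifferent between L and R.
Bob's expected payoff from L is −x + 7(1−x); from R it is 4x − 5(1−x).
Setting these equal: −8x + 7 = 9x − 5, so x = 12/17.
Therefore Alice plays D with probability 1 − 12/17 = 5/17.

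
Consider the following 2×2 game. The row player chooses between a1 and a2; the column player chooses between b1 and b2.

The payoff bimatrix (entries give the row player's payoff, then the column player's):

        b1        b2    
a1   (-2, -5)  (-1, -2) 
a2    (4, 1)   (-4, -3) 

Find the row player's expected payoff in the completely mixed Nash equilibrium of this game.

-4/3

First find q, the probability the column player plays b1, from the row player's indifference between a1 and a2: −2q − (1−q) = 4q − 4(1−q), giving q = 1/3.
Since the row player is indifferent in equilibrium, the row player's expected payoff equals the payoff from either row against (1/3, 2/3). Using a1: −2(1/3) − (2/3) = -4/3.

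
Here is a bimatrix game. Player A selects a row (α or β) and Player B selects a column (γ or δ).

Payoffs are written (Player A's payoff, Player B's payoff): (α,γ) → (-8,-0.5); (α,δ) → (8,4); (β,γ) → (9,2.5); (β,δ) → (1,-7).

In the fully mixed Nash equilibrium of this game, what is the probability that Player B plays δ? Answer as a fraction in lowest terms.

Let q be the probability that Player B plays γ. In a completely mixed equilibrium, Player A must be indifferent between α and β.
Player A's expected payoff from α is −8q + 8(1−q); from β it is 9q + (1−q).
Setting these equal: −16q + 8 = 8q + 1, so q = 7/24.
Therefore Player B plays δ with probability 1 − 7/24 = 17/24.

17/24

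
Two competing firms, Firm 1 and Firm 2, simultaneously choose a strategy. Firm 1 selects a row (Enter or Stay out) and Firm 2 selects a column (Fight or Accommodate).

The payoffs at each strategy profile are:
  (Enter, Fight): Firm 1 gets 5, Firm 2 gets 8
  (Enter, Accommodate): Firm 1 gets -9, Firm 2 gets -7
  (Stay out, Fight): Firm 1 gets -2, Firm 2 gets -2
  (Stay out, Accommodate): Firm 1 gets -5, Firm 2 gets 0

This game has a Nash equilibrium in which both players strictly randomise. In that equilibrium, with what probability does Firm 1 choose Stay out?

Let p be the probability that Firm 1 plays Enter. In a completely mixed equilibrium, Firm 2 must be indifferent between Fight and Accommodate.
Firm 2's expected payoff from Fight is 8p − 2(1−p); from Accommodate it is −7p.
Setting these equal: 10p − 2 = −7p, so p = 2/17.
Therefore Firm 1 plays Stay out with probability 1 − 2/17 = 15/17.

15/17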